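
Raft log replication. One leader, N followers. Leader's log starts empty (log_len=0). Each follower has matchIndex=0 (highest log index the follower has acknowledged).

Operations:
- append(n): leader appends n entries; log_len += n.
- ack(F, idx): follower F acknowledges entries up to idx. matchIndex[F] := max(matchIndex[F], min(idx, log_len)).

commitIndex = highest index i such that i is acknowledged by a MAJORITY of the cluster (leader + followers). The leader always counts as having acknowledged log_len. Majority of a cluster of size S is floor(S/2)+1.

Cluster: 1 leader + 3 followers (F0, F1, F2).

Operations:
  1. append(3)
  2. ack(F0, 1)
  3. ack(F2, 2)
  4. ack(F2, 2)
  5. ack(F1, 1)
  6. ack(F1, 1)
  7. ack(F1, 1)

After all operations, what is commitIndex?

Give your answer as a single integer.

Answer: 1

Derivation:
Op 1: append 3 -> log_len=3
Op 2: F0 acks idx 1 -> match: F0=1 F1=0 F2=0; commitIndex=0
Op 3: F2 acks idx 2 -> match: F0=1 F1=0 F2=2; commitIndex=1
Op 4: F2 acks idx 2 -> match: F0=1 F1=0 F2=2; commitIndex=1
Op 5: F1 acks idx 1 -> match: F0=1 F1=1 F2=2; commitIndex=1
Op 6: F1 acks idx 1 -> match: F0=1 F1=1 F2=2; commitIndex=1
Op 7: F1 acks idx 1 -> match: F0=1 F1=1 F2=2; commitIndex=1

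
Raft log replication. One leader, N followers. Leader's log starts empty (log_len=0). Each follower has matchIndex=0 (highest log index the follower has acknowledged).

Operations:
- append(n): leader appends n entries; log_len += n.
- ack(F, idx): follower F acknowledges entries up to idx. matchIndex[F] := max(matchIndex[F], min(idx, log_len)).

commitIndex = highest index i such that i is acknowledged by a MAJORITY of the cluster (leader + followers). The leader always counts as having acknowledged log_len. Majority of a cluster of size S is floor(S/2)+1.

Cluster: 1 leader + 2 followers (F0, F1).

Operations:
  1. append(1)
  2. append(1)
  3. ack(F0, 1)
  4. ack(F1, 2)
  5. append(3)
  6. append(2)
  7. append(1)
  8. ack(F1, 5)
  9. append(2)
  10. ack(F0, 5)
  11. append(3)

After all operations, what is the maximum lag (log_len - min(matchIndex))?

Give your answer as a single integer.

Op 1: append 1 -> log_len=1
Op 2: append 1 -> log_len=2
Op 3: F0 acks idx 1 -> match: F0=1 F1=0; commitIndex=1
Op 4: F1 acks idx 2 -> match: F0=1 F1=2; commitIndex=2
Op 5: append 3 -> log_len=5
Op 6: append 2 -> log_len=7
Op 7: append 1 -> log_len=8
Op 8: F1 acks idx 5 -> match: F0=1 F1=5; commitIndex=5
Op 9: append 2 -> log_len=10
Op 10: F0 acks idx 5 -> match: F0=5 F1=5; commitIndex=5
Op 11: append 3 -> log_len=13

Answer: 8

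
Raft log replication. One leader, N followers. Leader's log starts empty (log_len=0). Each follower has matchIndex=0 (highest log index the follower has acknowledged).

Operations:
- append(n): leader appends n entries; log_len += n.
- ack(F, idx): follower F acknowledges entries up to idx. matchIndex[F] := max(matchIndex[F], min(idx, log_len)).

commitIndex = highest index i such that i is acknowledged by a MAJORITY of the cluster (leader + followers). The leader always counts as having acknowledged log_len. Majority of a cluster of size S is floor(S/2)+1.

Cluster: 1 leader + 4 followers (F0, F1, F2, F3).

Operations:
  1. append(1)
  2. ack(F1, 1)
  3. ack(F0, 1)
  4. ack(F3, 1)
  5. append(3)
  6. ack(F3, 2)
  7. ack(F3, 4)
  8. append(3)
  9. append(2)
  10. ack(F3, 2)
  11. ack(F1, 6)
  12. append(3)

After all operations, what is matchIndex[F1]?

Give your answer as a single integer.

Op 1: append 1 -> log_len=1
Op 2: F1 acks idx 1 -> match: F0=0 F1=1 F2=0 F3=0; commitIndex=0
Op 3: F0 acks idx 1 -> match: F0=1 F1=1 F2=0 F3=0; commitIndex=1
Op 4: F3 acks idx 1 -> match: F0=1 F1=1 F2=0 F3=1; commitIndex=1
Op 5: append 3 -> log_len=4
Op 6: F3 acks idx 2 -> match: F0=1 F1=1 F2=0 F3=2; commitIndex=1
Op 7: F3 acks idx 4 -> match: F0=1 F1=1 F2=0 F3=4; commitIndex=1
Op 8: append 3 -> log_len=7
Op 9: append 2 -> log_len=9
Op 10: F3 acks idx 2 -> match: F0=1 F1=1 F2=0 F3=4; commitIndex=1
Op 11: F1 acks idx 6 -> match: F0=1 F1=6 F2=0 F3=4; commitIndex=4
Op 12: append 3 -> log_len=12

Answer: 6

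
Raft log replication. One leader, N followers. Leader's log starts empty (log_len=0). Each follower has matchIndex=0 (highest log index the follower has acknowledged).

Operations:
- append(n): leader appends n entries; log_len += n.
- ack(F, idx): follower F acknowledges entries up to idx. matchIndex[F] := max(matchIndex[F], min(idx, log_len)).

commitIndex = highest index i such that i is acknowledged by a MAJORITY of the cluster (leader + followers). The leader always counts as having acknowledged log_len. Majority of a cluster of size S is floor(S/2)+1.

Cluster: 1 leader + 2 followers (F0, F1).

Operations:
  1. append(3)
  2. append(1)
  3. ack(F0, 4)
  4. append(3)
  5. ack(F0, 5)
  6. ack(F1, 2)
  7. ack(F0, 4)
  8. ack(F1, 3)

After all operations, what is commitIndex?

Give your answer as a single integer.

Answer: 5

Derivation:
Op 1: append 3 -> log_len=3
Op 2: append 1 -> log_len=4
Op 3: F0 acks idx 4 -> match: F0=4 F1=0; commitIndex=4
Op 4: append 3 -> log_len=7
Op 5: F0 acks idx 5 -> match: F0=5 F1=0; commitIndex=5
Op 6: F1 acks idx 2 -> match: F0=5 F1=2; commitIndex=5
Op 7: F0 acks idx 4 -> match: F0=5 F1=2; commitIndex=5
Op 8: F1 acks idx 3 -> match: F0=5 F1=3; commitIndex=5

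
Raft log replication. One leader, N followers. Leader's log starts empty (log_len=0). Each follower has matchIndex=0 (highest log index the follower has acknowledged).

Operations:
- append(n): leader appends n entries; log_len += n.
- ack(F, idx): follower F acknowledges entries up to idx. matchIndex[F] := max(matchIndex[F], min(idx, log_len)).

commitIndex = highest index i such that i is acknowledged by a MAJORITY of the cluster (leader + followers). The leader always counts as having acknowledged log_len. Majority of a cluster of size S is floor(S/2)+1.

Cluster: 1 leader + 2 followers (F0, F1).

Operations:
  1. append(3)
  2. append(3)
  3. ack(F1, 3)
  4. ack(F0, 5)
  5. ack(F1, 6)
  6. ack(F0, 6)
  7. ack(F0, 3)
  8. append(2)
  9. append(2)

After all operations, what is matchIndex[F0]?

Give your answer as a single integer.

Answer: 6

Derivation:
Op 1: append 3 -> log_len=3
Op 2: append 3 -> log_len=6
Op 3: F1 acks idx 3 -> match: F0=0 F1=3; commitIndex=3
Op 4: F0 acks idx 5 -> match: F0=5 F1=3; commitIndex=5
Op 5: F1 acks idx 6 -> match: F0=5 F1=6; commitIndex=6
Op 6: F0 acks idx 6 -> match: F0=6 F1=6; commitIndex=6
Op 7: F0 acks idx 3 -> match: F0=6 F1=6; commitIndex=6
Op 8: append 2 -> log_len=8
Op 9: append 2 -> log_len=10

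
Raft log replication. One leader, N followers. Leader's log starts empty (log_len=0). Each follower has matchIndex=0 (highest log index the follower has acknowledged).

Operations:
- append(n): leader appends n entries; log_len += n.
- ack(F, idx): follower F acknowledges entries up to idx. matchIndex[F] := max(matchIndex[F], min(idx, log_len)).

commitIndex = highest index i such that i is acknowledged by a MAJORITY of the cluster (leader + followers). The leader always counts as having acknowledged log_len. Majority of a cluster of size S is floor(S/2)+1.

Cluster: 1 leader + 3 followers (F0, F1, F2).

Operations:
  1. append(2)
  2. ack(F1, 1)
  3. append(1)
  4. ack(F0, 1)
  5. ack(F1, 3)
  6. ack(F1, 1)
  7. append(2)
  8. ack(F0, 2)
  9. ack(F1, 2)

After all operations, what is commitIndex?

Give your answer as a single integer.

Op 1: append 2 -> log_len=2
Op 2: F1 acks idx 1 -> match: F0=0 F1=1 F2=0; commitIndex=0
Op 3: append 1 -> log_len=3
Op 4: F0 acks idx 1 -> match: F0=1 F1=1 F2=0; commitIndex=1
Op 5: F1 acks idx 3 -> match: F0=1 F1=3 F2=0; commitIndex=1
Op 6: F1 acks idx 1 -> match: F0=1 F1=3 F2=0; commitIndex=1
Op 7: append 2 -> log_len=5
Op 8: F0 acks idx 2 -> match: F0=2 F1=3 F2=0; commitIndex=2
Op 9: F1 acks idx 2 -> match: F0=2 F1=3 F2=0; commitIndex=2

Answer: 2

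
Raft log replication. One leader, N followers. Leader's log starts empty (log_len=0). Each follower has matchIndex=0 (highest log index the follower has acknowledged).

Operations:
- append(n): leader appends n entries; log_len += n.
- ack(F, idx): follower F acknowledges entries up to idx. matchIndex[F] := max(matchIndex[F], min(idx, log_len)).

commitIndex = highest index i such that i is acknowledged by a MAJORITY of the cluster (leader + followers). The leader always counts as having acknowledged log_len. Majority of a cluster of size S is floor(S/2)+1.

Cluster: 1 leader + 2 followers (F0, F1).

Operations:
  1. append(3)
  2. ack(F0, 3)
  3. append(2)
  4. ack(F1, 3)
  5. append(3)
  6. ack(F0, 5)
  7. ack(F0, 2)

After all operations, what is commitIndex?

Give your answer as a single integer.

Op 1: append 3 -> log_len=3
Op 2: F0 acks idx 3 -> match: F0=3 F1=0; commitIndex=3
Op 3: append 2 -> log_len=5
Op 4: F1 acks idx 3 -> match: F0=3 F1=3; commitIndex=3
Op 5: append 3 -> log_len=8
Op 6: F0 acks idx 5 -> match: F0=5 F1=3; commitIndex=5
Op 7: F0 acks idx 2 -> match: F0=5 F1=3; commitIndex=5

Answer: 5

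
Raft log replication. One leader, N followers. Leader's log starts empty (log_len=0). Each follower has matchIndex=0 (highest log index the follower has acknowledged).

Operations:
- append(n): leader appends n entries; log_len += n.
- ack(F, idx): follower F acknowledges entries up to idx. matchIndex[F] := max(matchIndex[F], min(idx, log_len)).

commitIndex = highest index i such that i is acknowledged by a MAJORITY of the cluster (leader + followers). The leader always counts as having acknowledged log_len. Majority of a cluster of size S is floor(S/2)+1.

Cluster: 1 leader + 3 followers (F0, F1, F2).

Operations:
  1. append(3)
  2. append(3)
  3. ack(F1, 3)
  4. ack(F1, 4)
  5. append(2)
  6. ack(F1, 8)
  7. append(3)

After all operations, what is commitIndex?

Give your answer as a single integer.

Answer: 0

Derivation:
Op 1: append 3 -> log_len=3
Op 2: append 3 -> log_len=6
Op 3: F1 acks idx 3 -> match: F0=0 F1=3 F2=0; commitIndex=0
Op 4: F1 acks idx 4 -> match: F0=0 F1=4 F2=0; commitIndex=0
Op 5: append 2 -> log_len=8
Op 6: F1 acks idx 8 -> match: F0=0 F1=8 F2=0; commitIndex=0
Op 7: append 3 -> log_len=11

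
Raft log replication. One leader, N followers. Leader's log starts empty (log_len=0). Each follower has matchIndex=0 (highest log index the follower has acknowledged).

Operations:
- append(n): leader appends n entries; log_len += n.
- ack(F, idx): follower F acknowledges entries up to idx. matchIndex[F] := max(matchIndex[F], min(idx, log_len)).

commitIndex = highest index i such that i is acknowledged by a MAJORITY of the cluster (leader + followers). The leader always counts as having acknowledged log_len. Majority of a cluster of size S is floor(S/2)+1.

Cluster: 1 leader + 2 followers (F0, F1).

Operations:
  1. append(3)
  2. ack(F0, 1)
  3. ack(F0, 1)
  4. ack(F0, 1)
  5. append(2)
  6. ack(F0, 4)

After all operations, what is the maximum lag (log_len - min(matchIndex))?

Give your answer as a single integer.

Answer: 5

Derivation:
Op 1: append 3 -> log_len=3
Op 2: F0 acks idx 1 -> match: F0=1 F1=0; commitIndex=1
Op 3: F0 acks idx 1 -> match: F0=1 F1=0; commitIndex=1
Op 4: F0 acks idx 1 -> match: F0=1 F1=0; commitIndex=1
Op 5: append 2 -> log_len=5
Op 6: F0 acks idx 4 -> match: F0=4 F1=0; commitIndex=4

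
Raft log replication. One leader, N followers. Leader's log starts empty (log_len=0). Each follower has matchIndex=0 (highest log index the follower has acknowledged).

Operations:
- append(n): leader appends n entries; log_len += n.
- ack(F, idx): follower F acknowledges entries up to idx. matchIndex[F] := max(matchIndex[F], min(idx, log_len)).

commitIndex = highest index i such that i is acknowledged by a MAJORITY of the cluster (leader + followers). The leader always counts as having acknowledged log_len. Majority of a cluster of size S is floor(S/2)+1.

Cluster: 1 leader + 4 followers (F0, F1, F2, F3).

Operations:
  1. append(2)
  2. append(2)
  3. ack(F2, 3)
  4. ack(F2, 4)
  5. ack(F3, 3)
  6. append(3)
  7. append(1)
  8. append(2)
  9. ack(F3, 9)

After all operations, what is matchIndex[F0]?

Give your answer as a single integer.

Op 1: append 2 -> log_len=2
Op 2: append 2 -> log_len=4
Op 3: F2 acks idx 3 -> match: F0=0 F1=0 F2=3 F3=0; commitIndex=0
Op 4: F2 acks idx 4 -> match: F0=0 F1=0 F2=4 F3=0; commitIndex=0
Op 5: F3 acks idx 3 -> match: F0=0 F1=0 F2=4 F3=3; commitIndex=3
Op 6: append 3 -> log_len=7
Op 7: append 1 -> log_len=8
Op 8: append 2 -> log_len=10
Op 9: F3 acks idx 9 -> match: F0=0 F1=0 F2=4 F3=9; commitIndex=4

Answer: 0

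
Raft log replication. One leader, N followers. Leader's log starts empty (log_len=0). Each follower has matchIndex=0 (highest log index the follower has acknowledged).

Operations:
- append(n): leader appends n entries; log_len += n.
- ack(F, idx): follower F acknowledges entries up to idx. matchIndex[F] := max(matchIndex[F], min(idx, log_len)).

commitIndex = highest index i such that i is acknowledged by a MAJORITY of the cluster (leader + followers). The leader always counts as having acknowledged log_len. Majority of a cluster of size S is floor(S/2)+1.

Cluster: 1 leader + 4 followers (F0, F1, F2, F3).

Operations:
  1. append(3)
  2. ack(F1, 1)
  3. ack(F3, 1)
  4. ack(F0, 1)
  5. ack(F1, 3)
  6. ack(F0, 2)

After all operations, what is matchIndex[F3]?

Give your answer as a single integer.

Answer: 1

Derivation:
Op 1: append 3 -> log_len=3
Op 2: F1 acks idx 1 -> match: F0=0 F1=1 F2=0 F3=0; commitIndex=0
Op 3: F3 acks idx 1 -> match: F0=0 F1=1 F2=0 F3=1; commitIndex=1
Op 4: F0 acks idx 1 -> match: F0=1 F1=1 F2=0 F3=1; commitIndex=1
Op 5: F1 acks idx 3 -> match: F0=1 F1=3 F2=0 F3=1; commitIndex=1
Op 6: F0 acks idx 2 -> match: F0=2 F1=3 F2=0 F3=1; commitIndex=2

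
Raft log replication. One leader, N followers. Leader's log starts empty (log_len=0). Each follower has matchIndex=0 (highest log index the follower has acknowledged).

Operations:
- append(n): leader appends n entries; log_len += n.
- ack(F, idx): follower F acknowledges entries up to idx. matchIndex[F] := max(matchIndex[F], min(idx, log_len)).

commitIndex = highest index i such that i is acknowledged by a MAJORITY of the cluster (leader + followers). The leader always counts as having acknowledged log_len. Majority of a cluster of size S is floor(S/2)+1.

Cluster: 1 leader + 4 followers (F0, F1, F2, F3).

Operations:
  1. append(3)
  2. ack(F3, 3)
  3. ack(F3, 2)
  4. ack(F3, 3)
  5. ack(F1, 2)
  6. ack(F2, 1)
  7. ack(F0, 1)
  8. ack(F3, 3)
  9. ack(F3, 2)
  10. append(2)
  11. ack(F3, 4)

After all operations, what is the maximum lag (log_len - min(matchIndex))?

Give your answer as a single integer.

Op 1: append 3 -> log_len=3
Op 2: F3 acks idx 3 -> match: F0=0 F1=0 F2=0 F3=3; commitIndex=0
Op 3: F3 acks idx 2 -> match: F0=0 F1=0 F2=0 F3=3; commitIndex=0
Op 4: F3 acks idx 3 -> match: F0=0 F1=0 F2=0 F3=3; commitIndex=0
Op 5: F1 acks idx 2 -> match: F0=0 F1=2 F2=0 F3=3; commitIndex=2
Op 6: F2 acks idx 1 -> match: F0=0 F1=2 F2=1 F3=3; commitIndex=2
Op 7: F0 acks idx 1 -> match: F0=1 F1=2 F2=1 F3=3; commitIndex=2
Op 8: F3 acks idx 3 -> match: F0=1 F1=2 F2=1 F3=3; commitIndex=2
Op 9: F3 acks idx 2 -> match: F0=1 F1=2 F2=1 F3=3; commitIndex=2
Op 10: append 2 -> log_len=5
Op 11: F3 acks idx 4 -> match: F0=1 F1=2 F2=1 F3=4; commitIndex=2

Answer: 4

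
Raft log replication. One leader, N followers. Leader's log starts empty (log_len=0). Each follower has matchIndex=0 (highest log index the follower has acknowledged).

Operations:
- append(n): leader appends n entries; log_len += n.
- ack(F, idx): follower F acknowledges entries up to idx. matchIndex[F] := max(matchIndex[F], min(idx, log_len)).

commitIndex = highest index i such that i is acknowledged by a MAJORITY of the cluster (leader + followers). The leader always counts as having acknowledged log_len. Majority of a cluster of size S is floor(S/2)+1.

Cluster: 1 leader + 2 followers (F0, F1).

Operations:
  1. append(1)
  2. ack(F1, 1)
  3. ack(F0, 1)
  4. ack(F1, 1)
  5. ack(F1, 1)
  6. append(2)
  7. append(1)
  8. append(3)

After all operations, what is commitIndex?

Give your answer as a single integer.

Op 1: append 1 -> log_len=1
Op 2: F1 acks idx 1 -> match: F0=0 F1=1; commitIndex=1
Op 3: F0 acks idx 1 -> match: F0=1 F1=1; commitIndex=1
Op 4: F1 acks idx 1 -> match: F0=1 F1=1; commitIndex=1
Op 5: F1 acks idx 1 -> match: F0=1 F1=1; commitIndex=1
Op 6: append 2 -> log_len=3
Op 7: append 1 -> log_len=4
Op 8: append 3 -> log_len=7

Answer: 1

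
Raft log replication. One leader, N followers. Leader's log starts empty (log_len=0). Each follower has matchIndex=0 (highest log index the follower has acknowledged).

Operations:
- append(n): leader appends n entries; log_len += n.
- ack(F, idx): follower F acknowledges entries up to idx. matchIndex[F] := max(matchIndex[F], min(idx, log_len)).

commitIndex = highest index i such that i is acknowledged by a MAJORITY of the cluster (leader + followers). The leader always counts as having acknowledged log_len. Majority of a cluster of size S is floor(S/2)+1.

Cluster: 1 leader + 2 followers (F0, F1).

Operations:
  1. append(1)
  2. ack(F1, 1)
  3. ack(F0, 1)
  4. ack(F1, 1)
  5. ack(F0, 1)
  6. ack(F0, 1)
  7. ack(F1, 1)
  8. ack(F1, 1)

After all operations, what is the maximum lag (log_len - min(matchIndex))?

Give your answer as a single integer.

Op 1: append 1 -> log_len=1
Op 2: F1 acks idx 1 -> match: F0=0 F1=1; commitIndex=1
Op 3: F0 acks idx 1 -> match: F0=1 F1=1; commitIndex=1
Op 4: F1 acks idx 1 -> match: F0=1 F1=1; commitIndex=1
Op 5: F0 acks idx 1 -> match: F0=1 F1=1; commitIndex=1
Op 6: F0 acks idx 1 -> match: F0=1 F1=1; commitIndex=1
Op 7: F1 acks idx 1 -> match: F0=1 F1=1; commitIndex=1
Op 8: F1 acks idx 1 -> match: F0=1 F1=1; commitIndex=1

Answer: 0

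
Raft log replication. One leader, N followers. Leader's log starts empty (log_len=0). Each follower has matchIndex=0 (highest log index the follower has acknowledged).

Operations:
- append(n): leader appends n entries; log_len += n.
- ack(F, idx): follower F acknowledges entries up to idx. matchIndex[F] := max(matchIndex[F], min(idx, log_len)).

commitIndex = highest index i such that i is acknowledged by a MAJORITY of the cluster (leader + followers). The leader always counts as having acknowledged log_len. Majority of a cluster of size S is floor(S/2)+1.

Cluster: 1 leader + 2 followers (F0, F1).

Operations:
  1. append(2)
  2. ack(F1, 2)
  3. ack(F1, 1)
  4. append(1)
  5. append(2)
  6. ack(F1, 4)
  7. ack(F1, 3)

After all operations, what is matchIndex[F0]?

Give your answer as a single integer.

Op 1: append 2 -> log_len=2
Op 2: F1 acks idx 2 -> match: F0=0 F1=2; commitIndex=2
Op 3: F1 acks idx 1 -> match: F0=0 F1=2; commitIndex=2
Op 4: append 1 -> log_len=3
Op 5: append 2 -> log_len=5
Op 6: F1 acks idx 4 -> match: F0=0 F1=4; commitIndex=4
Op 7: F1 acks idx 3 -> match: F0=0 F1=4; commitIndex=4

Answer: 0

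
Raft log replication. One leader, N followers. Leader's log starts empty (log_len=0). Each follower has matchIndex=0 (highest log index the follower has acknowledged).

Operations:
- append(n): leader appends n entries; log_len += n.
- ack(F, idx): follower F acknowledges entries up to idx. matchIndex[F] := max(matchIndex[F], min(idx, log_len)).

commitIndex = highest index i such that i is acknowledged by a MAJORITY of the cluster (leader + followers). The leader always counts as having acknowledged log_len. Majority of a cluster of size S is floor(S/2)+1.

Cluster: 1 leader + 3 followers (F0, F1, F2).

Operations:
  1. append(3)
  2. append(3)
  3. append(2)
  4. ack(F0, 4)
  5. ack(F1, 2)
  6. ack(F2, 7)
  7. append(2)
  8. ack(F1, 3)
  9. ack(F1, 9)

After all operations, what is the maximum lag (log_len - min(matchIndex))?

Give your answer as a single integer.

Op 1: append 3 -> log_len=3
Op 2: append 3 -> log_len=6
Op 3: append 2 -> log_len=8
Op 4: F0 acks idx 4 -> match: F0=4 F1=0 F2=0; commitIndex=0
Op 5: F1 acks idx 2 -> match: F0=4 F1=2 F2=0; commitIndex=2
Op 6: F2 acks idx 7 -> match: F0=4 F1=2 F2=7; commitIndex=4
Op 7: append 2 -> log_len=10
Op 8: F1 acks idx 3 -> match: F0=4 F1=3 F2=7; commitIndex=4
Op 9: F1 acks idx 9 -> match: F0=4 F1=9 F2=7; commitIndex=7

Answer: 6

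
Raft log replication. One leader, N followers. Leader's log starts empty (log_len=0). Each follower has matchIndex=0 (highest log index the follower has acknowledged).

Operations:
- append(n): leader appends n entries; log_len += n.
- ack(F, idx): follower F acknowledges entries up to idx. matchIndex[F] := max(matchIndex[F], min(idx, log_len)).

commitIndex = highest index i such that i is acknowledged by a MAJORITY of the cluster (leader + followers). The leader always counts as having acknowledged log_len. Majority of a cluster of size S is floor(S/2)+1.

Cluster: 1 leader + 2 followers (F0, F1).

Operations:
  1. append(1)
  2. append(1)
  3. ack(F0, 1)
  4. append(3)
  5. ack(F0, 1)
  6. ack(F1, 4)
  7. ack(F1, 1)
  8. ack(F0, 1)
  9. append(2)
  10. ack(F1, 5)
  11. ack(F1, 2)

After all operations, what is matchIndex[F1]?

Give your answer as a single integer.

Op 1: append 1 -> log_len=1
Op 2: append 1 -> log_len=2
Op 3: F0 acks idx 1 -> match: F0=1 F1=0; commitIndex=1
Op 4: append 3 -> log_len=5
Op 5: F0 acks idx 1 -> match: F0=1 F1=0; commitIndex=1
Op 6: F1 acks idx 4 -> match: F0=1 F1=4; commitIndex=4
Op 7: F1 acks idx 1 -> match: F0=1 F1=4; commitIndex=4
Op 8: F0 acks idx 1 -> match: F0=1 F1=4; commitIndex=4
Op 9: append 2 -> log_len=7
Op 10: F1 acks idx 5 -> match: F0=1 F1=5; commitIndex=5
Op 11: F1 acks idx 2 -> match: F0=1 F1=5; commitIndex=5

Answer: 5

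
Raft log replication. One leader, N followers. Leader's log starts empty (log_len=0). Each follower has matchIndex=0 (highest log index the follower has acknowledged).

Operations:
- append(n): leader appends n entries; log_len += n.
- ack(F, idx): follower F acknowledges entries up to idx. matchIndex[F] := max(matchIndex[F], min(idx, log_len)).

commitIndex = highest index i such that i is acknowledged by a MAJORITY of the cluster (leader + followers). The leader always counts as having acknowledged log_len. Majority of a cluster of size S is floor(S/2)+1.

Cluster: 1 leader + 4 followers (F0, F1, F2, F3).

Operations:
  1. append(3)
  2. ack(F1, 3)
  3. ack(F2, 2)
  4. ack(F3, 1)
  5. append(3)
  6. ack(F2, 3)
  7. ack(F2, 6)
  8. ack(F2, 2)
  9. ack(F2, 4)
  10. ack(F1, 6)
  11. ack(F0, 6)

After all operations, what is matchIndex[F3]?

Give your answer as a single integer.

Op 1: append 3 -> log_len=3
Op 2: F1 acks idx 3 -> match: F0=0 F1=3 F2=0 F3=0; commitIndex=0
Op 3: F2 acks idx 2 -> match: F0=0 F1=3 F2=2 F3=0; commitIndex=2
Op 4: F3 acks idx 1 -> match: F0=0 F1=3 F2=2 F3=1; commitIndex=2
Op 5: append 3 -> log_len=6
Op 6: F2 acks idx 3 -> match: F0=0 F1=3 F2=3 F3=1; commitIndex=3
Op 7: F2 acks idx 6 -> match: F0=0 F1=3 F2=6 F3=1; commitIndex=3
Op 8: F2 acks idx 2 -> match: F0=0 F1=3 F2=6 F3=1; commitIndex=3
Op 9: F2 acks idx 4 -> match: F0=0 F1=3 F2=6 F3=1; commitIndex=3
Op 10: F1 acks idx 6 -> match: F0=0 F1=6 F2=6 F3=1; commitIndex=6
Op 11: F0 acks idx 6 -> match: F0=6 F1=6 F2=6 F3=1; commitIndex=6

Answer: 1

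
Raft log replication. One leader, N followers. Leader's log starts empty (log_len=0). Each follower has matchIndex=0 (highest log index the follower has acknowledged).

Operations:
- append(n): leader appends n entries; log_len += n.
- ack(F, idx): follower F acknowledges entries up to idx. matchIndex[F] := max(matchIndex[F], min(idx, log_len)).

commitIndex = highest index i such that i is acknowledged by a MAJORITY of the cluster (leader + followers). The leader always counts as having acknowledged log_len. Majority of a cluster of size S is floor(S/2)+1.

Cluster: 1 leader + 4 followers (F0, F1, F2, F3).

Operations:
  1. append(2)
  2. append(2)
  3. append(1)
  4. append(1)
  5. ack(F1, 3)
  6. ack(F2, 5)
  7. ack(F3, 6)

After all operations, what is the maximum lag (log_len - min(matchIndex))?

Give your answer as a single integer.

Answer: 6

Derivation:
Op 1: append 2 -> log_len=2
Op 2: append 2 -> log_len=4
Op 3: append 1 -> log_len=5
Op 4: append 1 -> log_len=6
Op 5: F1 acks idx 3 -> match: F0=0 F1=3 F2=0 F3=0; commitIndex=0
Op 6: F2 acks idx 5 -> match: F0=0 F1=3 F2=5 F3=0; commitIndex=3
Op 7: F3 acks idx 6 -> match: F0=0 F1=3 F2=5 F3=6; commitIndex=5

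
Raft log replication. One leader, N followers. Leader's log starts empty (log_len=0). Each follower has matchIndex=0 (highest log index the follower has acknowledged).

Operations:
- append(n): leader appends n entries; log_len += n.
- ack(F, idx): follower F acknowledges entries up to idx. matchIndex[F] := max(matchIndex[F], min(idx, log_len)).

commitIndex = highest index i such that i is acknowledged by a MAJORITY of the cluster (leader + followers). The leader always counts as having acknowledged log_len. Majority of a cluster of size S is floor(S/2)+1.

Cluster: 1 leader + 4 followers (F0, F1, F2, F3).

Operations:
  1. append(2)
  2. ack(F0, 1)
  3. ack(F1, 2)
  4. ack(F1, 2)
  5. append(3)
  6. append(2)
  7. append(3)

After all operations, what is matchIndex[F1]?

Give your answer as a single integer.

Answer: 2

Derivation:
Op 1: append 2 -> log_len=2
Op 2: F0 acks idx 1 -> match: F0=1 F1=0 F2=0 F3=0; commitIndex=0
Op 3: F1 acks idx 2 -> match: F0=1 F1=2 F2=0 F3=0; commitIndex=1
Op 4: F1 acks idx 2 -> match: F0=1 F1=2 F2=0 F3=0; commitIndex=1
Op 5: append 3 -> log_len=5
Op 6: append 2 -> log_len=7
Op 7: append 3 -> log_len=10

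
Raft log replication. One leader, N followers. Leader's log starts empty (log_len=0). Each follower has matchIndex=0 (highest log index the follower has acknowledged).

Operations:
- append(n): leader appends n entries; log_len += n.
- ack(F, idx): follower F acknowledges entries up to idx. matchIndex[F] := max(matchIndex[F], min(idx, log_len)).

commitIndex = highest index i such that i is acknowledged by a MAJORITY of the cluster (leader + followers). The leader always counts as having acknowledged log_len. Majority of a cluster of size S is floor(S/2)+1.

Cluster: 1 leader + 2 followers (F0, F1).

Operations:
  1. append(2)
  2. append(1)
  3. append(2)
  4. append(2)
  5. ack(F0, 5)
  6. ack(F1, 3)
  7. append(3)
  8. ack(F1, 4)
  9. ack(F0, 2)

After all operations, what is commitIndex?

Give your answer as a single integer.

Op 1: append 2 -> log_len=2
Op 2: append 1 -> log_len=3
Op 3: append 2 -> log_len=5
Op 4: append 2 -> log_len=7
Op 5: F0 acks idx 5 -> match: F0=5 F1=0; commitIndex=5
Op 6: F1 acks idx 3 -> match: F0=5 F1=3; commitIndex=5
Op 7: append 3 -> log_len=10
Op 8: F1 acks idx 4 -> match: F0=5 F1=4; commitIndex=5
Op 9: F0 acks idx 2 -> match: F0=5 F1=4; commitIndex=5

Answer: 5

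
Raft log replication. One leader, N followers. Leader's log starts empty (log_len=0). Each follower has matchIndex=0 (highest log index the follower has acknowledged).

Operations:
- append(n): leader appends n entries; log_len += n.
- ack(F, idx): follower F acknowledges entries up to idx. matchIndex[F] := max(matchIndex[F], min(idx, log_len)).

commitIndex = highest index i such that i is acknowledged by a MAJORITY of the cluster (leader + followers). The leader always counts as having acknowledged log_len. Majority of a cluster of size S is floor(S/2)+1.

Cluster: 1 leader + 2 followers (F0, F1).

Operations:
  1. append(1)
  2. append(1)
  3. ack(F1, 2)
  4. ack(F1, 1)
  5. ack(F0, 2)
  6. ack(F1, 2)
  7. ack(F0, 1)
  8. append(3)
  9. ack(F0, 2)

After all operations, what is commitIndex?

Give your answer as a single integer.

Answer: 2

Derivation:
Op 1: append 1 -> log_len=1
Op 2: append 1 -> log_len=2
Op 3: F1 acks idx 2 -> match: F0=0 F1=2; commitIndex=2
Op 4: F1 acks idx 1 -> match: F0=0 F1=2; commitIndex=2
Op 5: F0 acks idx 2 -> match: F0=2 F1=2; commitIndex=2
Op 6: F1 acks idx 2 -> match: F0=2 F1=2; commitIndex=2
Op 7: F0 acks idx 1 -> match: F0=2 F1=2; commitIndex=2
Op 8: append 3 -> log_len=5
Op 9: F0 acks idx 2 -> match: F0=2 F1=2; commitIndex=2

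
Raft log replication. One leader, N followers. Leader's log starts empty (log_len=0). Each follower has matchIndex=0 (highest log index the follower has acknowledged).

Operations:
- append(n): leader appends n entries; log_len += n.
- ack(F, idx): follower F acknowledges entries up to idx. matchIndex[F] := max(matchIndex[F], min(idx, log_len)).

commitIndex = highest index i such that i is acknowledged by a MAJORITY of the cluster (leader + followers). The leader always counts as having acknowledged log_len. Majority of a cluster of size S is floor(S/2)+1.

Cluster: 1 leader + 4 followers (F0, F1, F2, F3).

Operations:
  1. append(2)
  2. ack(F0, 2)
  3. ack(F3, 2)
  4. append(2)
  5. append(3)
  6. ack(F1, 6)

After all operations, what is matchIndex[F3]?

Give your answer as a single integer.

Op 1: append 2 -> log_len=2
Op 2: F0 acks idx 2 -> match: F0=2 F1=0 F2=0 F3=0; commitIndex=0
Op 3: F3 acks idx 2 -> match: F0=2 F1=0 F2=0 F3=2; commitIndex=2
Op 4: append 2 -> log_len=4
Op 5: append 3 -> log_len=7
Op 6: F1 acks idx 6 -> match: F0=2 F1=6 F2=0 F3=2; commitIndex=2

Answer: 2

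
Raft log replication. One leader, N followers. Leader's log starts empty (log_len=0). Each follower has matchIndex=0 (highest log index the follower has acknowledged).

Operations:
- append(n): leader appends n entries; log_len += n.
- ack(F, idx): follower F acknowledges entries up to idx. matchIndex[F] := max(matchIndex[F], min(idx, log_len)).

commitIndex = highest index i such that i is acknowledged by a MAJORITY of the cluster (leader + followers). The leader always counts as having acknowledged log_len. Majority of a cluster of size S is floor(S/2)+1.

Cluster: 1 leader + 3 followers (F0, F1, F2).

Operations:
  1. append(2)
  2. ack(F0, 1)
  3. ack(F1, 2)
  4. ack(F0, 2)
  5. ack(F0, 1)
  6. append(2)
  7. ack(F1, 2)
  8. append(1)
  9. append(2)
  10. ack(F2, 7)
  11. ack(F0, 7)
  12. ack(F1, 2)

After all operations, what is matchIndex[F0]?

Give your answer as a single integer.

Op 1: append 2 -> log_len=2
Op 2: F0 acks idx 1 -> match: F0=1 F1=0 F2=0; commitIndex=0
Op 3: F1 acks idx 2 -> match: F0=1 F1=2 F2=0; commitIndex=1
Op 4: F0 acks idx 2 -> match: F0=2 F1=2 F2=0; commitIndex=2
Op 5: F0 acks idx 1 -> match: F0=2 F1=2 F2=0; commitIndex=2
Op 6: append 2 -> log_len=4
Op 7: F1 acks idx 2 -> match: F0=2 F1=2 F2=0; commitIndex=2
Op 8: append 1 -> log_len=5
Op 9: append 2 -> log_len=7
Op 10: F2 acks idx 7 -> match: F0=2 F1=2 F2=7; commitIndex=2
Op 11: F0 acks idx 7 -> match: F0=7 F1=2 F2=7; commitIndex=7
Op 12: F1 acks idx 2 -> match: F0=7 F1=2 F2=7; commitIndex=7

Answer: 7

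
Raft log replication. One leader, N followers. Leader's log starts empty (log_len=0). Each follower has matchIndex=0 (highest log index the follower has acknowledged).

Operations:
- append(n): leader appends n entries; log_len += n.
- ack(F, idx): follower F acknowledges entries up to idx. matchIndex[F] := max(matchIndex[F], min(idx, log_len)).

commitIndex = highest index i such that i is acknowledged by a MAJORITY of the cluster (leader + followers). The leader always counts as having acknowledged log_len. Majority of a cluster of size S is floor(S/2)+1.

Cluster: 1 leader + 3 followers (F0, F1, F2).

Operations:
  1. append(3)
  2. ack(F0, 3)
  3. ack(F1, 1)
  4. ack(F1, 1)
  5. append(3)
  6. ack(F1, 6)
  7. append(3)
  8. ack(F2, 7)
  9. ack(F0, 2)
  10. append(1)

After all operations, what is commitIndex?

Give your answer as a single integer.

Answer: 6

Derivation:
Op 1: append 3 -> log_len=3
Op 2: F0 acks idx 3 -> match: F0=3 F1=0 F2=0; commitIndex=0
Op 3: F1 acks idx 1 -> match: F0=3 F1=1 F2=0; commitIndex=1
Op 4: F1 acks idx 1 -> match: F0=3 F1=1 F2=0; commitIndex=1
Op 5: append 3 -> log_len=6
Op 6: F1 acks idx 6 -> match: F0=3 F1=6 F2=0; commitIndex=3
Op 7: append 3 -> log_len=9
Op 8: F2 acks idx 7 -> match: F0=3 F1=6 F2=7; commitIndex=6
Op 9: F0 acks idx 2 -> match: F0=3 F1=6 F2=7; commitIndex=6
Op 10: append 1 -> log_len=10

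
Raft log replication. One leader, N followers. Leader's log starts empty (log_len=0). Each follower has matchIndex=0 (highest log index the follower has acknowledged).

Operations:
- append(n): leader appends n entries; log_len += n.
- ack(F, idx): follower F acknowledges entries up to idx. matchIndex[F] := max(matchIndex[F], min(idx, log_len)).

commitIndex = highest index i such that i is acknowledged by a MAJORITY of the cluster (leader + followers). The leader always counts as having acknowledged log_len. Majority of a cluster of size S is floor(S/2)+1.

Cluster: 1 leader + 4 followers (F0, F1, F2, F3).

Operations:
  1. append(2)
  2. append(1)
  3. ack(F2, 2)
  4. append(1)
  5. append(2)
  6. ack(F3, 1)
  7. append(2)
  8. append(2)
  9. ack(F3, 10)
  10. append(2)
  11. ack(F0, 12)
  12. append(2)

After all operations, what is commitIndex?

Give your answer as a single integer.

Answer: 10

Derivation:
Op 1: append 2 -> log_len=2
Op 2: append 1 -> log_len=3
Op 3: F2 acks idx 2 -> match: F0=0 F1=0 F2=2 F3=0; commitIndex=0
Op 4: append 1 -> log_len=4
Op 5: append 2 -> log_len=6
Op 6: F3 acks idx 1 -> match: F0=0 F1=0 F2=2 F3=1; commitIndex=1
Op 7: append 2 -> log_len=8
Op 8: append 2 -> log_len=10
Op 9: F3 acks idx 10 -> match: F0=0 F1=0 F2=2 F3=10; commitIndex=2
Op 10: append 2 -> log_len=12
Op 11: F0 acks idx 12 -> match: F0=12 F1=0 F2=2 F3=10; commitIndex=10
Op 12: append 2 -> log_len=14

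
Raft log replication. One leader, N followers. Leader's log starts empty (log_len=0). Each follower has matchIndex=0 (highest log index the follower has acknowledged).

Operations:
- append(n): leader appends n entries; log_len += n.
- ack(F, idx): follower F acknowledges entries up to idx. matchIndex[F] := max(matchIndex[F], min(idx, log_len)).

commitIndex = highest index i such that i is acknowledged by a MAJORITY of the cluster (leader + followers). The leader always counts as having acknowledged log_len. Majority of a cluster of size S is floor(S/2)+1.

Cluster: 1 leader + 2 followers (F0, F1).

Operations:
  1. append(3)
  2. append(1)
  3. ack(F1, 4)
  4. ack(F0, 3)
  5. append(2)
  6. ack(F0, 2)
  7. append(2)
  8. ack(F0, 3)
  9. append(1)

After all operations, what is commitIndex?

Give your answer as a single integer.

Op 1: append 3 -> log_len=3
Op 2: append 1 -> log_len=4
Op 3: F1 acks idx 4 -> match: F0=0 F1=4; commitIndex=4
Op 4: F0 acks idx 3 -> match: F0=3 F1=4; commitIndex=4
Op 5: append 2 -> log_len=6
Op 6: F0 acks idx 2 -> match: F0=3 F1=4; commitIndex=4
Op 7: append 2 -> log_len=8
Op 8: F0 acks idx 3 -> match: F0=3 F1=4; commitIndex=4
Op 9: append 1 -> log_len=9

Answer: 4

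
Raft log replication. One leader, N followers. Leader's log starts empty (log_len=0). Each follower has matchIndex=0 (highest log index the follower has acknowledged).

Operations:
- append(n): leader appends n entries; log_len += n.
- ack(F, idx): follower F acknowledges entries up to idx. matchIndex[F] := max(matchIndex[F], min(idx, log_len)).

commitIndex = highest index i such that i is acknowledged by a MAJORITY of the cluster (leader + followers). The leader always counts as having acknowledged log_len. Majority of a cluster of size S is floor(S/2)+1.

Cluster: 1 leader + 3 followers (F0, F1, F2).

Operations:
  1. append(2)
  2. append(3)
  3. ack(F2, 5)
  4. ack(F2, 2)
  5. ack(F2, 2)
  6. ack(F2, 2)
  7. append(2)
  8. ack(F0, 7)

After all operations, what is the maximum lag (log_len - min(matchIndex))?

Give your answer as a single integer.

Op 1: append 2 -> log_len=2
Op 2: append 3 -> log_len=5
Op 3: F2 acks idx 5 -> match: F0=0 F1=0 F2=5; commitIndex=0
Op 4: F2 acks idx 2 -> match: F0=0 F1=0 F2=5; commitIndex=0
Op 5: F2 acks idx 2 -> match: F0=0 F1=0 F2=5; commitIndex=0
Op 6: F2 acks idx 2 -> match: F0=0 F1=0 F2=5; commitIndex=0
Op 7: append 2 -> log_len=7
Op 8: F0 acks idx 7 -> match: F0=7 F1=0 F2=5; commitIndex=5

Answer: 7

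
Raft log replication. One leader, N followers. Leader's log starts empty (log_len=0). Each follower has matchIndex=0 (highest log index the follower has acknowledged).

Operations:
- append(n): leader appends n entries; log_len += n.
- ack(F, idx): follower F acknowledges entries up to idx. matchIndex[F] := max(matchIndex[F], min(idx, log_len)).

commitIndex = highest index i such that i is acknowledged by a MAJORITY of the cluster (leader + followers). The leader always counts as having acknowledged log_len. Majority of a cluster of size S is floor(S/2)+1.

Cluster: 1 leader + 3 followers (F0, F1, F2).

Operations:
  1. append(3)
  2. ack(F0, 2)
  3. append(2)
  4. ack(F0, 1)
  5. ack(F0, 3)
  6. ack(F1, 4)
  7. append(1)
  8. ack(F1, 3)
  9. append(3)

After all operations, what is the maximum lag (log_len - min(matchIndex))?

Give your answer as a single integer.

Op 1: append 3 -> log_len=3
Op 2: F0 acks idx 2 -> match: F0=2 F1=0 F2=0; commitIndex=0
Op 3: append 2 -> log_len=5
Op 4: F0 acks idx 1 -> match: F0=2 F1=0 F2=0; commitIndex=0
Op 5: F0 acks idx 3 -> match: F0=3 F1=0 F2=0; commitIndex=0
Op 6: F1 acks idx 4 -> match: F0=3 F1=4 F2=0; commitIndex=3
Op 7: append 1 -> log_len=6
Op 8: F1 acks idx 3 -> match: F0=3 F1=4 F2=0; commitIndex=3
Op 9: append 3 -> log_len=9

Answer: 9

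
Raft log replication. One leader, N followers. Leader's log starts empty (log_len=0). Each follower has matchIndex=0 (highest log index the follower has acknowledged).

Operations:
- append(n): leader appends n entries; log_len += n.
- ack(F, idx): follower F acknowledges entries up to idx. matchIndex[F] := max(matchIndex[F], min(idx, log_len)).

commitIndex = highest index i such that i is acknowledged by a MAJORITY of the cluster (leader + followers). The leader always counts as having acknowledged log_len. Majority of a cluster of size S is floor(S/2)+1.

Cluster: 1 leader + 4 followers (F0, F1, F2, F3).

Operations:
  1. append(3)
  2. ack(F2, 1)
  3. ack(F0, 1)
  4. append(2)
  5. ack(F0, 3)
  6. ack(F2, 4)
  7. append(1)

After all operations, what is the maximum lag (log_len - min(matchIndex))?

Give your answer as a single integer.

Answer: 6

Derivation:
Op 1: append 3 -> log_len=3
Op 2: F2 acks idx 1 -> match: F0=0 F1=0 F2=1 F3=0; commitIndex=0
Op 3: F0 acks idx 1 -> match: F0=1 F1=0 F2=1 F3=0; commitIndex=1
Op 4: append 2 -> log_len=5
Op 5: F0 acks idx 3 -> match: F0=3 F1=0 F2=1 F3=0; commitIndex=1
Op 6: F2 acks idx 4 -> match: F0=3 F1=0 F2=4 F3=0; commitIndex=3
Op 7: append 1 -> log_len=6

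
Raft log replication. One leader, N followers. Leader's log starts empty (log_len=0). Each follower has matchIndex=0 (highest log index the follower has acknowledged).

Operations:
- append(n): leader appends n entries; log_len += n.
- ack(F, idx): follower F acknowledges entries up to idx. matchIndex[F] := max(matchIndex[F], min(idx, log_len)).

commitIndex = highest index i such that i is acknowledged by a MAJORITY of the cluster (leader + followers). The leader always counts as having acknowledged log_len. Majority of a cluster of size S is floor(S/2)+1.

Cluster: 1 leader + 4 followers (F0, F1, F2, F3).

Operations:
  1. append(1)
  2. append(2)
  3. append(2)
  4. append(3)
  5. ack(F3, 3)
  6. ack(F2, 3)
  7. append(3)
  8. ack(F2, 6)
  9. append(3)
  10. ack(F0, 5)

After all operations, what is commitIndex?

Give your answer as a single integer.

Op 1: append 1 -> log_len=1
Op 2: append 2 -> log_len=3
Op 3: append 2 -> log_len=5
Op 4: append 3 -> log_len=8
Op 5: F3 acks idx 3 -> match: F0=0 F1=0 F2=0 F3=3; commitIndex=0
Op 6: F2 acks idx 3 -> match: F0=0 F1=0 F2=3 F3=3; commitIndex=3
Op 7: append 3 -> log_len=11
Op 8: F2 acks idx 6 -> match: F0=0 F1=0 F2=6 F3=3; commitIndex=3
Op 9: append 3 -> log_len=14
Op 10: F0 acks idx 5 -> match: F0=5 F1=0 F2=6 F3=3; commitIndex=5

Answer: 5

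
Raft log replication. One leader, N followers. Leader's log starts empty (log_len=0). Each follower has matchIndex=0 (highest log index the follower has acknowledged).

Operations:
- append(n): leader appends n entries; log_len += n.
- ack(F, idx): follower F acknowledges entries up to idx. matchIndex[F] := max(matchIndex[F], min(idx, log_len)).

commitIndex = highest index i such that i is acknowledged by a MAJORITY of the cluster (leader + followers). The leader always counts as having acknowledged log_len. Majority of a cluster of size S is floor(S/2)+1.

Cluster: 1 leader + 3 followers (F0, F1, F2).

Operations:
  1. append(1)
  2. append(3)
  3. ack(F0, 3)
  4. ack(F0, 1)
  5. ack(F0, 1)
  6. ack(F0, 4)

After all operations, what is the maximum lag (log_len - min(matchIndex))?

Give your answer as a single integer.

Answer: 4

Derivation:
Op 1: append 1 -> log_len=1
Op 2: append 3 -> log_len=4
Op 3: F0 acks idx 3 -> match: F0=3 F1=0 F2=0; commitIndex=0
Op 4: F0 acks idx 1 -> match: F0=3 F1=0 F2=0; commitIndex=0
Op 5: F0 acks idx 1 -> match: F0=3 F1=0 F2=0; commitIndex=0
Op 6: F0 acks idx 4 -> match: F0=4 F1=0 F2=0; commitIndex=0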